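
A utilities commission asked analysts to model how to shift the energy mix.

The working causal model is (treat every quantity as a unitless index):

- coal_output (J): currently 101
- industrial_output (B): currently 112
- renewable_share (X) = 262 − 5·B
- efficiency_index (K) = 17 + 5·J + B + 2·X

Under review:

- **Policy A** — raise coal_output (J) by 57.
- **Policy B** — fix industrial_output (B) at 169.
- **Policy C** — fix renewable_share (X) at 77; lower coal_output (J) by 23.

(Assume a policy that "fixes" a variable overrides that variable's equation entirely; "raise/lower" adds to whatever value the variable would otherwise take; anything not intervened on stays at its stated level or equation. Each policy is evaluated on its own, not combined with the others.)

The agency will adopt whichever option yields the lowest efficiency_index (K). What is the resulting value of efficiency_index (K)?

-475

Policy A (J + 57):
  J = 101 + 57 = 158
  B = 112
  X = 262 − 5·112 = -298
  K = 17 + 5·158 + 112 + 2·(-298) = 323
Policy B (B := 169):
  J = 101
  B = 169
  X = 262 − 5·169 = -583
  K = 17 + 5·101 + 169 + 2·(-583) = -475
Policy C (X := 77, J − 23):
  J = 101 − 23 = 78
  B = 112
  X = 77
  K = 17 + 5·78 + 112 + 2·77 = 673
Comparing — Policy A: K=323, Policy B: K=-475, Policy C: K=673. Lowest is -475 (Policy B).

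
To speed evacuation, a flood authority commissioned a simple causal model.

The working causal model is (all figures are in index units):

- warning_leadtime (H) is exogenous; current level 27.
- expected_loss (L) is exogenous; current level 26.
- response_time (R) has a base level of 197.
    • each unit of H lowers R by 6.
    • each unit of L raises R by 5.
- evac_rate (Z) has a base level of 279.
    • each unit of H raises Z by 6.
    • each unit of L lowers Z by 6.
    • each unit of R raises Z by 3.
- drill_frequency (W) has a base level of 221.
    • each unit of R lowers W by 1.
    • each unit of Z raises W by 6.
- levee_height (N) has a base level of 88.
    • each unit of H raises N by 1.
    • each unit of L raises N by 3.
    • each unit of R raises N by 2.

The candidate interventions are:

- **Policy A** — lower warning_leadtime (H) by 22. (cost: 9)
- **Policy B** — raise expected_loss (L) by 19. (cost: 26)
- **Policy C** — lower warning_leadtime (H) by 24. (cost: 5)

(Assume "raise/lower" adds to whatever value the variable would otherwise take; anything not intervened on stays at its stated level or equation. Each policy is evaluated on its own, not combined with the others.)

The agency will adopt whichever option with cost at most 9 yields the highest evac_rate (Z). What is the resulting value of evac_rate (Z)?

Policy A (H − 22):
  H = 27 − 22 = 5
  L = 26
  R = 197 − 6·5 + 5·26 = 297
  Z = 279 + 6·5 − 6·26 + 3·297 = 1044
Policy C (H − 24):
  H = 27 − 24 = 3
  L = 26
  R = 197 − 6·3 + 5·26 = 309
  Z = 279 + 6·3 − 6·26 + 3·309 = 1068
Comparing — Policy A: Z=1044, Policy C: Z=1068. Highest is 1068 (Policy C).

1068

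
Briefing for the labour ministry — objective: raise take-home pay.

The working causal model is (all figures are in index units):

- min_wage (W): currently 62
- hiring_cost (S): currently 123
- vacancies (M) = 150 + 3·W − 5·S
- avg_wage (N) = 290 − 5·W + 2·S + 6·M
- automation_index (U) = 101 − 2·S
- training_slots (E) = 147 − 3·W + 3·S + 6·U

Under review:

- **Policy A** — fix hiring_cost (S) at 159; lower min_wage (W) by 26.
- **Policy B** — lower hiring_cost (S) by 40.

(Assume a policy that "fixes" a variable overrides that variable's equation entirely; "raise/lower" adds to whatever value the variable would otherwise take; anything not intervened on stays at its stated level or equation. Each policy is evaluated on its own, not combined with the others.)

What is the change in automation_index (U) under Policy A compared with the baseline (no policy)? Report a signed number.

-72

Baseline:
  S = 123
  U = 101 − 2·123 = -145
Policy A (S := 159, W − 26):
  S = 159
  U = 101 − 2·159 = -217
Change in U: -217 − (-145) = -72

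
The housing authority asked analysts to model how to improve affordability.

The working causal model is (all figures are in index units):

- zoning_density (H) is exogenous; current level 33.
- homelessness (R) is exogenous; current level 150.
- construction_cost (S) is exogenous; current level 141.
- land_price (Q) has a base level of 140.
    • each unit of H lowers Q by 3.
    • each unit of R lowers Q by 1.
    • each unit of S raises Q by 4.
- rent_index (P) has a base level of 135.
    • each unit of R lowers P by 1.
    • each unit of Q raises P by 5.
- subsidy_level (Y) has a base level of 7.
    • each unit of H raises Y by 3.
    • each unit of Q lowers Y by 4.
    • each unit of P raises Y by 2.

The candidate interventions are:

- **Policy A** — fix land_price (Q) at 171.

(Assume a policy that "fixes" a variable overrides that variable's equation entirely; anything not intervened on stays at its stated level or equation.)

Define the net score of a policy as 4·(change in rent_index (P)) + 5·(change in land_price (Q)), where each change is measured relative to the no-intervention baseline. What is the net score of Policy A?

Baseline:
  H = 33
  R = 150
  S = 141
  Q = 140 − 3·33 − 150 + 4·141 = 455
  P = 135 − 150 + 5·455 = 2260
Policy A (Q := 171):
  H = 33
  R = 150
  S = 141
  Q = 171
  P = 135 − 150 + 5·171 = 840
ΔP = 840 − 2260 = -1420; ΔQ = 171 − 455 = -284
Score = 4·(-1420) + 5·(-284) = -7100

-7100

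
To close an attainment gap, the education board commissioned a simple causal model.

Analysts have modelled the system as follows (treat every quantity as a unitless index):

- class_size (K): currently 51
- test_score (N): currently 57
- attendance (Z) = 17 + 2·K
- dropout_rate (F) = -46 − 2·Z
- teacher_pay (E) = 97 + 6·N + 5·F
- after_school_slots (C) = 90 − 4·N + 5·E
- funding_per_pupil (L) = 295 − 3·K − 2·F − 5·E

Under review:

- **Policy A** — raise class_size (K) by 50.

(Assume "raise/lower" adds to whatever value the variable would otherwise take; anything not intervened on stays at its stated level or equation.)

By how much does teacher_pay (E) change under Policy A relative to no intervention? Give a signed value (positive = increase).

-1000

Baseline:
  K = 51
  N = 57
  Z = 17 + 2·51 = 119
  F = -46 − 2·119 = -284
  E = 97 + 6·57 + 5·(-284) = -981
Policy A (K + 50):
  K = 51 + 50 = 101
  N = 57
  Z = 17 + 2·101 = 219
  F = -46 − 2·219 = -484
  E = 97 + 6·57 + 5·(-484) = -1981
Change in E: -1981 − (-981) = -1000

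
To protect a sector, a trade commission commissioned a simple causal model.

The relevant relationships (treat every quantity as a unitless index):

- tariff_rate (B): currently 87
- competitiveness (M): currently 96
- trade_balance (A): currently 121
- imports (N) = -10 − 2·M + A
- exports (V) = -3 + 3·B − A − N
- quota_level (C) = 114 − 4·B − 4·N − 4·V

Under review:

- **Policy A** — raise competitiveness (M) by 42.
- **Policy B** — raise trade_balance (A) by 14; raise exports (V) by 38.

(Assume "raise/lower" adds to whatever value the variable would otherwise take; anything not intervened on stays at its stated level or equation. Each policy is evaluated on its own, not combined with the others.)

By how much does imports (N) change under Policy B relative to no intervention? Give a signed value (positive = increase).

14

Baseline:
  M = 96
  A = 121
  N = -10 − 2·96 + 121 = -81
Policy B (A + 14, V + 38):
  M = 96
  A = 121 + 14 = 135
  N = -10 − 2·96 + 135 = -67
Change in N: -67 − (-81) = 14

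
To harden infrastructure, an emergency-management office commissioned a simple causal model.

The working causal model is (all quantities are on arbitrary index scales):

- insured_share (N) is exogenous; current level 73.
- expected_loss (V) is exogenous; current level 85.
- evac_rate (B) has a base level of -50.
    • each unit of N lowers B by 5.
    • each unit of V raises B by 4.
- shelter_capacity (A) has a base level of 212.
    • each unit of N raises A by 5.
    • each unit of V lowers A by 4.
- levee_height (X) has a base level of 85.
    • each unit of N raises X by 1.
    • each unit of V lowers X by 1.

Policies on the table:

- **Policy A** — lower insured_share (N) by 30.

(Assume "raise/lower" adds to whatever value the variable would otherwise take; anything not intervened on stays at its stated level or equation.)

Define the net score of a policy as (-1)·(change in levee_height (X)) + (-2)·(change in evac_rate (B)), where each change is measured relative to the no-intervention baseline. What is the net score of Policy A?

Baseline:
  N = 73
  V = 85
  B = -50 − 5·73 + 4·85 = -75
  X = 85 + 73 − 85 = 73
Policy A (N − 30):
  N = 73 − 30 = 43
  V = 85
  B = -50 − 5·43 + 4·85 = 75
  X = 85 + 43 − 85 = 43
ΔX = 43 − 73 = -30; ΔB = 75 − (-75) = 150
Score = (-1)·(-30) + (-2)·150 = -270

-270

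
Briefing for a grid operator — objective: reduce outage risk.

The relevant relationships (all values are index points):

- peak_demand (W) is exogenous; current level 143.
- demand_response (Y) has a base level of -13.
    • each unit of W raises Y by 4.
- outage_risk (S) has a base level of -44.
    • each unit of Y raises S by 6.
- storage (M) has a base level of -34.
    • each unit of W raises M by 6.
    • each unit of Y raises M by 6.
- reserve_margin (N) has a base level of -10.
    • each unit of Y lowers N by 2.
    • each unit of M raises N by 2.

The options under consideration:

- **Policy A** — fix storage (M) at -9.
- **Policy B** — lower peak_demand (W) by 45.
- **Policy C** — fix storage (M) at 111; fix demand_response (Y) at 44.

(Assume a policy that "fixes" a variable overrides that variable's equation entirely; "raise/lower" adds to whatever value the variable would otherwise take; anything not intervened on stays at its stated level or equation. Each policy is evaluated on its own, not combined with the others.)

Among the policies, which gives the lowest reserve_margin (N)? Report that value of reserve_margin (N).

-1146

Policy A (M := -9):
  W = 143
  Y = -13 + 4·143 = 559
  M = -9
  N = -10 − 2·559 + 2·(-9) = -1146
Policy B (W − 45):
  W = 143 − 45 = 98
  Y = -13 + 4·98 = 379
  M = -34 + 6·98 + 6·379 = 2828
  N = -10 − 2·379 + 2·2828 = 4888
Policy C (M := 111, Y := 44):
  W = 143
  Y = 44
  M = 111
  N = -10 − 2·44 + 2·111 = 124
Comparing — Policy A: N=-1146, Policy B: N=4888, Policy C: N=124. Lowest is -1146 (Policy A).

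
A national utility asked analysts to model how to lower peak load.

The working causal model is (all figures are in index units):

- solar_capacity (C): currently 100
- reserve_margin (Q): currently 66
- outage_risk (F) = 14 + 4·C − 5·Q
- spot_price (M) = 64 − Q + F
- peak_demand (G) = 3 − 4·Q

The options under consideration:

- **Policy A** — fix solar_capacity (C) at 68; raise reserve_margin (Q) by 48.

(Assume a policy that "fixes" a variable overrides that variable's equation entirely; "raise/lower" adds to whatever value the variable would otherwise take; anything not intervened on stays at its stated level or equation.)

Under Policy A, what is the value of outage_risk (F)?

Policy A (C := 68, Q + 48):
  C = 68
  Q = 66 + 48 = 114
  F = 14 + 4·68 − 5·114 = -284

-284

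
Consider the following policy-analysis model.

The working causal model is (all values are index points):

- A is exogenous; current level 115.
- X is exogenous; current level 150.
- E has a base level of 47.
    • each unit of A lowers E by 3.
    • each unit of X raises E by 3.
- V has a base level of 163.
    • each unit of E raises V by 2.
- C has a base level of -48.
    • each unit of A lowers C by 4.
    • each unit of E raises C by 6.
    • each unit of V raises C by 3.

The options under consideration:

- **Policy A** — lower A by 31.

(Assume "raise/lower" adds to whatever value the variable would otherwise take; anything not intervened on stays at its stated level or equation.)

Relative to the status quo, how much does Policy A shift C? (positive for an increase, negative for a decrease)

Baseline:
  A = 115
  X = 150
  E = 47 − 3·115 + 3·150 = 152
  V = 163 + 2·152 = 467
  C = -48 − 4·115 + 6·152 + 3·467 = 1805
Policy A (A − 31):
  A = 115 − 31 = 84
  X = 150
  E = 47 − 3·84 + 3·150 = 245
  V = 163 + 2·245 = 653
  C = -48 − 4·84 + 6·245 + 3·653 = 3045
Change in C: 3045 − 1805 = 1240

1240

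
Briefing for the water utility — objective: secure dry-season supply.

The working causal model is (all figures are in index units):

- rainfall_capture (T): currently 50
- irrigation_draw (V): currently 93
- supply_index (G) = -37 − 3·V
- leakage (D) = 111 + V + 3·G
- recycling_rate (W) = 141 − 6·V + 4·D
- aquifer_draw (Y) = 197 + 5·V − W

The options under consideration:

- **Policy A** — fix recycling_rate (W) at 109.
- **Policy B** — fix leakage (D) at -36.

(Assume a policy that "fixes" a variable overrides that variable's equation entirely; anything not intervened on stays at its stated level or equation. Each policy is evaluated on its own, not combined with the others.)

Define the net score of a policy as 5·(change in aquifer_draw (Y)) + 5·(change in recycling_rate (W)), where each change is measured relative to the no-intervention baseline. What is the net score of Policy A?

0

Baseline:
  V = 93
  G = -37 − 3·93 = -316
  D = 111 + 93 + 3·(-316) = -744
  W = 141 − 6·93 + 4·(-744) = -3393
  Y = 197 + 5·93 − (-3393) = 4055
Policy A (W := 109):
  V = 93
  G = -37 − 3·93 = -316
  D = 111 + 93 + 3·(-316) = -744
  W = 109
  Y = 197 + 5·93 − 109 = 553
ΔY = 553 − 4055 = -3502; ΔW = 109 − (-3393) = 3502
Score = 5·(-3502) + 5·3502 = 0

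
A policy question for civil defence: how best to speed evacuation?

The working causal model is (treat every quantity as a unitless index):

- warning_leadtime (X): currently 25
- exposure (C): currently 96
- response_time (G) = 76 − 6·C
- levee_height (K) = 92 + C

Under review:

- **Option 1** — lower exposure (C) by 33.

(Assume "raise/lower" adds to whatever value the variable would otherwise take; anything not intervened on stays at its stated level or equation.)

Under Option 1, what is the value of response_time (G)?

Option 1 (C − 33):
  C = 96 − 33 = 63
  G = 76 − 6·63 = -302

-302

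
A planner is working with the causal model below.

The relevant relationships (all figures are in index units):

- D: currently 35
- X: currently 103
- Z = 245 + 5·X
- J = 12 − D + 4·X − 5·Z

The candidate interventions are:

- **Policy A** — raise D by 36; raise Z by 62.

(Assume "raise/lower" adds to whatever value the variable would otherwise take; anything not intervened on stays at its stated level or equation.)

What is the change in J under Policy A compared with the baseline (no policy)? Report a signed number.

Baseline:
  D = 35
  X = 103
  Z = 245 + 5·103 = 760
  J = 12 − 35 + 4·103 − 5·760 = -3411
Policy A (D + 36, Z + 62):
  D = 35 + 36 = 71
  X = 103
  Z = 245 + 5·103 (+62 from intervention) = 822
  J = 12 − 71 + 4·103 − 5·822 = -3757
Change in J: -3757 − (-3411) = -346

-346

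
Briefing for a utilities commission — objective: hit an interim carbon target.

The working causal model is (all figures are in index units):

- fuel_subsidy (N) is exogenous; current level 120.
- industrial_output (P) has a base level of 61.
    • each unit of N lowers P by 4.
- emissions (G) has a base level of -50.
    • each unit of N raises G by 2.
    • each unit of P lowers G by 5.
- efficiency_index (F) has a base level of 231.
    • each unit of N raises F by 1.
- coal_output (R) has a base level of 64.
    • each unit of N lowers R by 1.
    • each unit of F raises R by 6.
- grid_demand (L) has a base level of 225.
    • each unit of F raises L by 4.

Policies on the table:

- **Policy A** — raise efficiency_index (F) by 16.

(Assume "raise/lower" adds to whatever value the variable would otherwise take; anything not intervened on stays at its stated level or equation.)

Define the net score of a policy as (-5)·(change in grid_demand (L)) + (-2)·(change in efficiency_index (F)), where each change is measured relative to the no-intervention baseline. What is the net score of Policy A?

Baseline:
  N = 120
  F = 231 + 120 = 351
  L = 225 + 4·351 = 1629
Policy A (F + 16):
  N = 120
  F = 231 + 120 (+16 from intervention) = 367
  L = 225 + 4·367 = 1693
ΔL = 1693 − 1629 = 64; ΔF = 367 − 351 = 16
Score = (-5)·64 + (-2)·16 = -352

-352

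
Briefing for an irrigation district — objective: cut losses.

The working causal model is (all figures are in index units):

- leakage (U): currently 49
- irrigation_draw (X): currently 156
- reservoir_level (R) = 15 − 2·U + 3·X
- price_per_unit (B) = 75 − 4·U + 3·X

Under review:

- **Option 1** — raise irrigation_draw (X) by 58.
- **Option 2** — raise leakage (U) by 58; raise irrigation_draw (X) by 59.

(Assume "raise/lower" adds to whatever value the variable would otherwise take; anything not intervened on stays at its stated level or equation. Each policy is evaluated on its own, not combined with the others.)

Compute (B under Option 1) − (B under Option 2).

229

Option 1 (X + 58):
  U = 49
  X = 156 + 58 = 214
  B = 75 − 4·49 + 3·214 = 521
Option 2 (U + 58, X + 59):
  U = 49 + 58 = 107
  X = 156 + 59 = 215
  B = 75 − 4·107 + 3·215 = 292
B: 521 − 292 = 229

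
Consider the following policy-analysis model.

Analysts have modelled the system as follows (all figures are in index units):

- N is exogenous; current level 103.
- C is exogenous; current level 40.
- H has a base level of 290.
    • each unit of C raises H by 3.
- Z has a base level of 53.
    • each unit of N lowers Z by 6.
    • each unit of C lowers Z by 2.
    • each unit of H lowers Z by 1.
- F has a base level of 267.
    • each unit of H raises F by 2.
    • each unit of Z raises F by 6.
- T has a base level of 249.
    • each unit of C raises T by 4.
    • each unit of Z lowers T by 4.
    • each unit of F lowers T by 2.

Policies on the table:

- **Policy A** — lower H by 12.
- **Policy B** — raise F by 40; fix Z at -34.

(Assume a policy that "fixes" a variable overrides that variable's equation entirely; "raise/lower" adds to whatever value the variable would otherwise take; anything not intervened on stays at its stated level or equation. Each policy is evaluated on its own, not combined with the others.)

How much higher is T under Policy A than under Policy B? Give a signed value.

16272

Policy A (H − 12):
  N = 103
  C = 40
  H = 290 + 3·40 (−12 from intervention) = 398
  Z = 53 − 6·103 − 2·40 − 398 = -1043
  F = 267 + 2·398 + 6·(-1043) = -5195
  T = 249 + 4·40 − 4·(-1043) − 2·(-5195) = 14971
Policy B (F + 40, Z := -34):
  N = 103
  C = 40
  H = 290 + 3·40 = 410
  Z = -34
  F = 267 + 2·410 + 6·(-34) (+40 from intervention) = 923
  T = 249 + 4·40 − 4·(-34) − 2·923 = -1301
T: 14971 − (-1301) = 16272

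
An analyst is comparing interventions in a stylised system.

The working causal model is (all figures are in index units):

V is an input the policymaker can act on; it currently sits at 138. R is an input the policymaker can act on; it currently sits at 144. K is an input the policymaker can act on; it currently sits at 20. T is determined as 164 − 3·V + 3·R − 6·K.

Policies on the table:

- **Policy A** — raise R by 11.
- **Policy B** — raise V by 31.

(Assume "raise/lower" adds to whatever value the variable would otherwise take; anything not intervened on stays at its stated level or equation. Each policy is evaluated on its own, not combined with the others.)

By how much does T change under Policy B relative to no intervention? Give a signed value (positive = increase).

-93

Baseline:
  V = 138
  R = 144
  K = 20
  T = 164 − 3·138 + 3·144 − 6·20 = 62
Policy B (V + 31):
  V = 138 + 31 = 169
  R = 144
  K = 20
  T = 164 − 3·169 + 3·144 − 6·20 = -31
Change in T: -31 − 62 = -93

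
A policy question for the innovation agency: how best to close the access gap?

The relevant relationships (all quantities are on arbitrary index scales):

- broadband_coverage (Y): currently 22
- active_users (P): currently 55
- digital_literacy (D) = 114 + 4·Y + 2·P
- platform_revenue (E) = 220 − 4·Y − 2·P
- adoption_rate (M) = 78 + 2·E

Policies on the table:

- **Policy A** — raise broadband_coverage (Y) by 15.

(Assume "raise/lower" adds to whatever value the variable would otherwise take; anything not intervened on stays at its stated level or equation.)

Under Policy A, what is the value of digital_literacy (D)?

Policy A (Y + 15):
  Y = 22 + 15 = 37
  P = 55
  D = 114 + 4·37 + 2·55 = 372

372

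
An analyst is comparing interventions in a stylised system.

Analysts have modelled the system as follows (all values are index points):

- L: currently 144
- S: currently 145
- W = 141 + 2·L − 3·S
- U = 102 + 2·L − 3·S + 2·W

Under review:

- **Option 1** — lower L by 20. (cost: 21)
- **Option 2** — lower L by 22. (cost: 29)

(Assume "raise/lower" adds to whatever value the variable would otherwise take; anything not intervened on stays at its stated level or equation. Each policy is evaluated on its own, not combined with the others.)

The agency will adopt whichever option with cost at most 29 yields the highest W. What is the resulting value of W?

Option 1 (L − 20):
  L = 144 − 20 = 124
  S = 145
  W = 141 + 2·124 − 3·145 = -46
Option 2 (L − 22):
  L = 144 − 22 = 122
  S = 145
  W = 141 + 2·122 − 3·145 = -50
Comparing — Option 1: W=-46, Option 2: W=-50. Highest is -46 (Option 1).

-46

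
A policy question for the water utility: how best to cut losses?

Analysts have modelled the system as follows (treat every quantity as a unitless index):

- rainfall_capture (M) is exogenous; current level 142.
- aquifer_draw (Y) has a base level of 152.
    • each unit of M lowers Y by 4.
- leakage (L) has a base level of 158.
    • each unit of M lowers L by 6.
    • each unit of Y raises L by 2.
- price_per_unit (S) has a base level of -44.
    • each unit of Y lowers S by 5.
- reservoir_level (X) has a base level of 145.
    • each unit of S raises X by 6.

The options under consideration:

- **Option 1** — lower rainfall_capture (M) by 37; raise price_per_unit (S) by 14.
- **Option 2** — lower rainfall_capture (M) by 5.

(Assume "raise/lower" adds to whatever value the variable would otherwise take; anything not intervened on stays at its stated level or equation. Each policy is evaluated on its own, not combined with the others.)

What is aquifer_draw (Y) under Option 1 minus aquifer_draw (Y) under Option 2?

128

Option 1 (M − 37, S + 14):
  M = 142 − 37 = 105
  Y = 152 − 4·105 = -268
Option 2 (M − 5):
  M = 142 − 5 = 137
  Y = 152 − 4·137 = -396
Y: -268 − (-396) = 128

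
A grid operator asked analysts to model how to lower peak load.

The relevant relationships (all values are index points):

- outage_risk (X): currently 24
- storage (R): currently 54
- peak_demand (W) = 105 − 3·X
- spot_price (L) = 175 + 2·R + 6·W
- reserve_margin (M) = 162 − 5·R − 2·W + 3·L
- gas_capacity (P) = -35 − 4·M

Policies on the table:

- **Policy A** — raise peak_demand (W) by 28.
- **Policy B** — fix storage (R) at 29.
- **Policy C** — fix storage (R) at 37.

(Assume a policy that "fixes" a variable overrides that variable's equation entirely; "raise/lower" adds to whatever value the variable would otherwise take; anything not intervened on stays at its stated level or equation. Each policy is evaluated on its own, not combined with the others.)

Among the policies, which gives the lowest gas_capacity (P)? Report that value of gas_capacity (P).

Policy A (W + 28):
  X = 24
  R = 54
  W = 105 − 3·24 (+28 from intervention) = 61
  L = 175 + 2·54 + 6·61 = 649
  M = 162 − 5·54 − 2·61 + 3·649 = 1717
  P = -35 − 4·1717 = -6903
Policy B (R := 29):
  X = 24
  R = 29
  W = 105 − 3·24 = 33
  L = 175 + 2·29 + 6·33 = 431
  M = 162 − 5·29 − 2·33 + 3·431 = 1244
  P = -35 − 4·1244 = -5011
Policy C (R := 37):
  X = 24
  R = 37
  W = 105 − 3·24 = 33
  L = 175 + 2·37 + 6·33 = 447
  M = 162 − 5·37 − 2·33 + 3·447 = 1252
  P = -35 − 4·1252 = -5043
Comparing — Policy A: P=-6903, Policy B: P=-5011, Policy C: P=-5043. Lowest is -6903 (Policy A).

-6903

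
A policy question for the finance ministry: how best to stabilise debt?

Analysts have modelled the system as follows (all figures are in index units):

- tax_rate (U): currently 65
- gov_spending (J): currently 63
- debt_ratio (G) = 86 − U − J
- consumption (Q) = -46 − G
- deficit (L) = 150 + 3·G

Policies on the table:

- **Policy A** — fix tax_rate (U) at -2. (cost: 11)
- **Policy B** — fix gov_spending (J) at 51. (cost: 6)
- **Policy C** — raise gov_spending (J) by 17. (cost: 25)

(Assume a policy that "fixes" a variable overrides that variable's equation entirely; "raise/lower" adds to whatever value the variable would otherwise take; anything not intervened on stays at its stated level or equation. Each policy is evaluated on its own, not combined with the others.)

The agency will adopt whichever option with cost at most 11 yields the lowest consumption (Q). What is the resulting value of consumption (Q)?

Policy A (U := -2):
  U = -2
  J = 63
  G = 86 − (-2) − 63 = 25
  Q = -46 − 25 = -71
Policy B (J := 51):
  U = 65
  J = 51
  G = 86 − 65 − 51 = -30
  Q = -46 − (-30) = -16
Comparing — Policy A: Q=-71, Policy B: Q=-16. Lowest is -71 (Policy A).

-71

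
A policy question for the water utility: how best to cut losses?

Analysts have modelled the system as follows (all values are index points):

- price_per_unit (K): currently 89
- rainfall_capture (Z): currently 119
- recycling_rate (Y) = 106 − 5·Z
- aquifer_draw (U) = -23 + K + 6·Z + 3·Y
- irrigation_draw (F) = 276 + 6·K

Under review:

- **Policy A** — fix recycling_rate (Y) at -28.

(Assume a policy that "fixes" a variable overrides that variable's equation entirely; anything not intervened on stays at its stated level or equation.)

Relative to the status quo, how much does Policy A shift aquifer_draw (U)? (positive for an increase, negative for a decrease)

1383

Baseline:
  K = 89
  Z = 119
  Y = 106 − 5·119 = -489
  U = -23 + 89 + 6·119 + 3·(-489) = -687
Policy A (Y := -28):
  K = 89
  Z = 119
  Y = -28
  U = -23 + 89 + 6·119 + 3·(-28) = 696
Change in U: 696 − (-687) = 1383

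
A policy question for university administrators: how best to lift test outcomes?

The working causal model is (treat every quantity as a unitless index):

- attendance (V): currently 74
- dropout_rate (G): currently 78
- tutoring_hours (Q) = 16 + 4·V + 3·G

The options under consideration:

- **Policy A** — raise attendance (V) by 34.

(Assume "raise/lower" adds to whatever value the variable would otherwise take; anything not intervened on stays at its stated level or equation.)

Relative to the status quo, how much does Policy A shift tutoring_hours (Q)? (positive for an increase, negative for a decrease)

136

Baseline:
  V = 74
  G = 78
  Q = 16 + 4·74 + 3·78 = 546
Policy A (V + 34):
  V = 74 + 34 = 108
  G = 78
  Q = 16 + 4·108 + 3·78 = 682
Change in Q: 682 − 546 = 136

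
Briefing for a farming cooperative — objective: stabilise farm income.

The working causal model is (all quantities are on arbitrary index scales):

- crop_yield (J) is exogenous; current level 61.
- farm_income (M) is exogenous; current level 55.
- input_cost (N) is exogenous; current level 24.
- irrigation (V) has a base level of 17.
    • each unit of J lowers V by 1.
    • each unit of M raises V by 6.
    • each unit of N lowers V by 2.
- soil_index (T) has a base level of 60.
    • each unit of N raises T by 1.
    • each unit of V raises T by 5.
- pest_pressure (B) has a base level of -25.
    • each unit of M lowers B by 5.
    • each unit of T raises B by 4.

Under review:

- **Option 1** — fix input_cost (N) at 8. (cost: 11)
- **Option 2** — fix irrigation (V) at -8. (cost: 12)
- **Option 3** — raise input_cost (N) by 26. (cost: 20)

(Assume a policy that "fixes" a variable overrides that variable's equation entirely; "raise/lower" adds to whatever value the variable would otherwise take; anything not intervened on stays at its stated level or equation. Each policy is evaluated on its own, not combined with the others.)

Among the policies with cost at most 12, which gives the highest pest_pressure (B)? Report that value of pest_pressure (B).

Option 1 (N := 8):
  J = 61
  M = 55
  N = 8
  V = 17 − 61 + 6·55 − 2·8 = 270
  T = 60 + 8 + 5·270 = 1418
  B = -25 − 5·55 + 4·1418 = 5372
Option 2 (V := -8):
  J = 61
  M = 55
  N = 24
  V = -8
  T = 60 + 24 + 5·(-8) = 44
  B = -25 − 5·55 + 4·44 = -124
Comparing — Option 1: B=5372, Option 2: B=-124. Highest is 5372 (Option 1).

5372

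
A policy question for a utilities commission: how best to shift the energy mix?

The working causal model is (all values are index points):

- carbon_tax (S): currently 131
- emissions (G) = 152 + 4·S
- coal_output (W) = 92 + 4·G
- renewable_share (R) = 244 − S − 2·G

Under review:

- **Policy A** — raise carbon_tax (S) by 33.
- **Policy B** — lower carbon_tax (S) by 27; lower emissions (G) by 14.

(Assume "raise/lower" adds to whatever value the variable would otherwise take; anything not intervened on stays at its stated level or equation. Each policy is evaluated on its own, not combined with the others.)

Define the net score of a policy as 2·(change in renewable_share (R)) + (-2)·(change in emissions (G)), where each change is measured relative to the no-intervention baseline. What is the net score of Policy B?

786

Baseline:
  S = 131
  G = 152 + 4·131 = 676
  R = 244 − 131 − 2·676 = -1239
Policy B (S − 27, G − 14):
  S = 131 − 27 = 104
  G = 152 + 4·104 (−14 from intervention) = 554
  R = 244 − 104 − 2·554 = -968
ΔR = -968 − (-1239) = 271; ΔG = 554 − 676 = -122
Score = 2·271 + (-2)·(-122) = 786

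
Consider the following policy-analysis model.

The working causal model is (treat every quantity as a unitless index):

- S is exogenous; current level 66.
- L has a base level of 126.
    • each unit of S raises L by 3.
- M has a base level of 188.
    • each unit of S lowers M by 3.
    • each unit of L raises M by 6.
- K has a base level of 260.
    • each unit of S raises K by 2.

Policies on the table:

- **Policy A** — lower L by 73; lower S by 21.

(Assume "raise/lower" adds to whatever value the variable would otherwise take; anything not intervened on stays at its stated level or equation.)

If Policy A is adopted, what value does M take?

Policy A (L − 73, S − 21):
  S = 66 − 21 = 45
  L = 126 + 3·45 (−73 from intervention) = 188
  M = 188 − 3·45 + 6·188 = 1181

1181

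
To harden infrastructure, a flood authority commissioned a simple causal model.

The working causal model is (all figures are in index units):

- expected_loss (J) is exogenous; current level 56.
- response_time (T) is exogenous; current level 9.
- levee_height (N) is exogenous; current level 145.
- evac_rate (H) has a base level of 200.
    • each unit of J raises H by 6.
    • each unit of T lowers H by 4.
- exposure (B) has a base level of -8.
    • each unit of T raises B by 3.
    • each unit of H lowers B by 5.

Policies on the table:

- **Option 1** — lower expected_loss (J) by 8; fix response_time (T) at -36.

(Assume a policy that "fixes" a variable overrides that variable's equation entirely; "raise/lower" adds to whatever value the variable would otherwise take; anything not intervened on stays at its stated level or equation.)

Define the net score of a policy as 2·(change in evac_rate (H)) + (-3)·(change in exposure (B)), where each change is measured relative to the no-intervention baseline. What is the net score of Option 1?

Baseline:
  J = 56
  T = 9
  H = 200 + 6·56 − 4·9 = 500
  B = -8 + 3·9 − 5·500 = -2481
Option 1 (J − 8, T := -36):
  J = 56 − 8 = 48
  T = -36
  H = 200 + 6·48 − 4·(-36) = 632
  B = -8 + 3·(-36) − 5·632 = -3276
ΔH = 632 − 500 = 132; ΔB = -3276 − (-2481) = -795
Score = 2·132 + (-3)·(-795) = 2649

2649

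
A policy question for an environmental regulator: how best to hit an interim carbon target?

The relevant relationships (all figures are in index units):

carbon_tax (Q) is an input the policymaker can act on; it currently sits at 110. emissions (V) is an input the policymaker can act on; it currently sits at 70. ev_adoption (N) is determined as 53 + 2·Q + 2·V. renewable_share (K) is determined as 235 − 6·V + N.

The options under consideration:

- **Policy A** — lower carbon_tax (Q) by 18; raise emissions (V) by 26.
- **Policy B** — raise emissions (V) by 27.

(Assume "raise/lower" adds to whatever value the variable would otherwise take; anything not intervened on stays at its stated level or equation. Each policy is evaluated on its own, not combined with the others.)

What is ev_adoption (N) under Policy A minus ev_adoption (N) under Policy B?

Policy A (Q − 18, V + 26):
  Q = 110 − 18 = 92
  V = 70 + 26 = 96
  N = 53 + 2·92 + 2·96 = 429
Policy B (V + 27):
  Q = 110
  V = 70 + 27 = 97
  N = 53 + 2·110 + 2·97 = 467
N: 429 − 467 = -38

-38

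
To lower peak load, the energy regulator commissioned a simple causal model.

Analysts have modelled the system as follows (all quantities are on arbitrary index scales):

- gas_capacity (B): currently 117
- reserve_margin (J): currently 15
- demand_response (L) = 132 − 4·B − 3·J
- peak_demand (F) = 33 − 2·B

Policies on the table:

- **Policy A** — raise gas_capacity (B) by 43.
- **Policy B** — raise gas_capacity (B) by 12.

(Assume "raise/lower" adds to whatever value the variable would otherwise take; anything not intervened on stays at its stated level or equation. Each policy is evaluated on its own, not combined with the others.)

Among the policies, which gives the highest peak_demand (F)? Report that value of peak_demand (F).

Policy A (B + 43):
  B = 117 + 43 = 160
  F = 33 − 2·160 = -287
Policy B (B + 12):
  B = 117 + 12 = 129
  F = 33 − 2·129 = -225
Comparing — Policy A: F=-287, Policy B: F=-225. Highest is -225 (Policy B).

-225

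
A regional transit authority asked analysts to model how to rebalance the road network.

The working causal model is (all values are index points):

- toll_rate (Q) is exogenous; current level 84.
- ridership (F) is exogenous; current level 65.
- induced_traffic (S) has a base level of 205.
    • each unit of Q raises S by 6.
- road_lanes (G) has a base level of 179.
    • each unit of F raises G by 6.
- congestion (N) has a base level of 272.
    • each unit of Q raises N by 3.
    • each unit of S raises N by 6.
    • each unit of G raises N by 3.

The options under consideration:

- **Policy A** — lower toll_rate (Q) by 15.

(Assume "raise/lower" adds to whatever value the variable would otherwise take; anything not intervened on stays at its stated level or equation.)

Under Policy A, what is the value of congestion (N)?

5900

Policy A (Q − 15):
  Q = 84 − 15 = 69
  F = 65
  S = 205 + 6·69 = 619
  G = 179 + 6·65 = 569
  N = 272 + 3·69 + 6·619 + 3·569 = 5900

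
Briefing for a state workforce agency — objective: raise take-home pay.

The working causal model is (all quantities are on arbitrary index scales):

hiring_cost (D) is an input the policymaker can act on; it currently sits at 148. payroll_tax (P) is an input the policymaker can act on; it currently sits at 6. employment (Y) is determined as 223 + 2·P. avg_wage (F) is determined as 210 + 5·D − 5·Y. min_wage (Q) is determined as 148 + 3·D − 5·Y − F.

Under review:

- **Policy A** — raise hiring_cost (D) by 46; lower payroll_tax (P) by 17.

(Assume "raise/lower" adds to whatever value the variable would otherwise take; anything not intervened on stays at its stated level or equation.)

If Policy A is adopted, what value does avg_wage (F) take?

Policy A (D + 46, P − 17):
  D = 148 + 46 = 194
  P = 6 − 17 = -11
  Y = 223 + 2·(-11) = 201
  F = 210 + 5·194 − 5·201 = 175

175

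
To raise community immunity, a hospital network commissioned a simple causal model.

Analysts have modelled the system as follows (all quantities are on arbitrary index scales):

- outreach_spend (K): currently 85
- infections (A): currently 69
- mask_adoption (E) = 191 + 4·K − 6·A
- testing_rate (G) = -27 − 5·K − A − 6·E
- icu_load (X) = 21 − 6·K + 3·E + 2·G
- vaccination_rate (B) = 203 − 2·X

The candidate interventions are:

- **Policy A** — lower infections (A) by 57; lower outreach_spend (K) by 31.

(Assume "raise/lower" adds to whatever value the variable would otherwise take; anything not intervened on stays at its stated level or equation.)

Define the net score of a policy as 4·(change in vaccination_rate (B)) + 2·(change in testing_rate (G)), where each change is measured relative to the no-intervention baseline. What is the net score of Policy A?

Baseline:
  K = 85
  A = 69
  E = 191 + 4·85 − 6·69 = 117
  G = -27 − 5·85 − 69 − 6·117 = -1223
  X = 21 − 6·85 + 3·117 + 2·(-1223) = -2584
  B = 203 − 2·(-2584) = 5371
Policy A (A − 57, K − 31):
  K = 85 − 31 = 54
  A = 69 − 57 = 12
  E = 191 + 4·54 − 6·12 = 335
  G = -27 − 5·54 − 12 − 6·335 = -2319
  X = 21 − 6·54 + 3·335 + 2·(-2319) = -3936
  B = 203 − 2·(-3936) = 8075
ΔB = 8075 − 5371 = 2704; ΔG = -2319 − (-1223) = -1096
Score = 4·2704 + 2·(-1096) = 8624

8624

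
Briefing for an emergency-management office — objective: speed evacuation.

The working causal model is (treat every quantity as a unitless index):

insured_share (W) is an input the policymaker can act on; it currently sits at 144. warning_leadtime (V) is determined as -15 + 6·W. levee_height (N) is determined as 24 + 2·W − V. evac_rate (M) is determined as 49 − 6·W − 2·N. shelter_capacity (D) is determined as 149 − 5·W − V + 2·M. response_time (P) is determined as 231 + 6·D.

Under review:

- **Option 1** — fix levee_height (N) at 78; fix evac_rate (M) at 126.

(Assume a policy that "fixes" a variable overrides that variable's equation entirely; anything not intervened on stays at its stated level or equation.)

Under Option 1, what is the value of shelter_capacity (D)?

Option 1 (N := 78, M := 126):
  W = 144
  V = -15 + 6·144 = 849
  N = 78
  M = 126
  D = 149 − 5·144 − 849 + 2·126 = -1168

-1168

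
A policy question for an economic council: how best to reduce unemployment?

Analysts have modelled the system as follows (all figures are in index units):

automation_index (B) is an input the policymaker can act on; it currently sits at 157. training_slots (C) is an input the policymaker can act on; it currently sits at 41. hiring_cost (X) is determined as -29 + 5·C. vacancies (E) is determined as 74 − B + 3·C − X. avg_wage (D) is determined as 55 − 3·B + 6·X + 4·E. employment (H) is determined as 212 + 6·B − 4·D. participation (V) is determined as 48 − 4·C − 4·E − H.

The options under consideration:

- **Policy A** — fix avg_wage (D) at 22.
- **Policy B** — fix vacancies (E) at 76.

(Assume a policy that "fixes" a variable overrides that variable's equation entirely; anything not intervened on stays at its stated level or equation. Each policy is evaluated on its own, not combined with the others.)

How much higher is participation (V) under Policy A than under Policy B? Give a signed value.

Policy A (D := 22):
  B = 157
  C = 41
  X = -29 + 5·41 = 176
  E = 74 − 157 + 3·41 − 176 = -136
  D = 22
  H = 212 + 6·157 − 4·22 = 1066
  V = 48 − 4·41 − 4·(-136) − 1066 = -638
Policy B (E := 76):
  B = 157
  C = 41
  X = -29 + 5·41 = 176
  E = 76
  D = 55 − 3·157 + 6·176 + 4·76 = 944
  H = 212 + 6·157 − 4·944 = -2622
  V = 48 − 4·41 − 4·76 − (-2622) = 2202
V: -638 − 2202 = -2840

-2840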